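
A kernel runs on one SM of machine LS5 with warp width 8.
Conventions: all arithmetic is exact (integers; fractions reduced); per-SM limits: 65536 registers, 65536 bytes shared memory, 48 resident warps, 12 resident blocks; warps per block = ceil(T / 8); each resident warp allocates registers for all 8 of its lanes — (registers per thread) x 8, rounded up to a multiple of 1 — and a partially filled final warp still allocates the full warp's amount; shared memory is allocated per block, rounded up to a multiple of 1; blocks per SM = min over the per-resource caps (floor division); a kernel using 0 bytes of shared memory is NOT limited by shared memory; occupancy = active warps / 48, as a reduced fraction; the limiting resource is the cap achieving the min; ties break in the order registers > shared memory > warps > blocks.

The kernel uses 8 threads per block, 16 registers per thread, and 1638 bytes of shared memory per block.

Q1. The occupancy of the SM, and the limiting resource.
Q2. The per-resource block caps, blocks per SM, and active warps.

Answer: occupancy 1/4, limited by blocks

registers: 512 blocks
shared memory: 40 blocks
warps: 48 blocks
blocks: 12 blocks

Answer: 12 blocks, 12 active warps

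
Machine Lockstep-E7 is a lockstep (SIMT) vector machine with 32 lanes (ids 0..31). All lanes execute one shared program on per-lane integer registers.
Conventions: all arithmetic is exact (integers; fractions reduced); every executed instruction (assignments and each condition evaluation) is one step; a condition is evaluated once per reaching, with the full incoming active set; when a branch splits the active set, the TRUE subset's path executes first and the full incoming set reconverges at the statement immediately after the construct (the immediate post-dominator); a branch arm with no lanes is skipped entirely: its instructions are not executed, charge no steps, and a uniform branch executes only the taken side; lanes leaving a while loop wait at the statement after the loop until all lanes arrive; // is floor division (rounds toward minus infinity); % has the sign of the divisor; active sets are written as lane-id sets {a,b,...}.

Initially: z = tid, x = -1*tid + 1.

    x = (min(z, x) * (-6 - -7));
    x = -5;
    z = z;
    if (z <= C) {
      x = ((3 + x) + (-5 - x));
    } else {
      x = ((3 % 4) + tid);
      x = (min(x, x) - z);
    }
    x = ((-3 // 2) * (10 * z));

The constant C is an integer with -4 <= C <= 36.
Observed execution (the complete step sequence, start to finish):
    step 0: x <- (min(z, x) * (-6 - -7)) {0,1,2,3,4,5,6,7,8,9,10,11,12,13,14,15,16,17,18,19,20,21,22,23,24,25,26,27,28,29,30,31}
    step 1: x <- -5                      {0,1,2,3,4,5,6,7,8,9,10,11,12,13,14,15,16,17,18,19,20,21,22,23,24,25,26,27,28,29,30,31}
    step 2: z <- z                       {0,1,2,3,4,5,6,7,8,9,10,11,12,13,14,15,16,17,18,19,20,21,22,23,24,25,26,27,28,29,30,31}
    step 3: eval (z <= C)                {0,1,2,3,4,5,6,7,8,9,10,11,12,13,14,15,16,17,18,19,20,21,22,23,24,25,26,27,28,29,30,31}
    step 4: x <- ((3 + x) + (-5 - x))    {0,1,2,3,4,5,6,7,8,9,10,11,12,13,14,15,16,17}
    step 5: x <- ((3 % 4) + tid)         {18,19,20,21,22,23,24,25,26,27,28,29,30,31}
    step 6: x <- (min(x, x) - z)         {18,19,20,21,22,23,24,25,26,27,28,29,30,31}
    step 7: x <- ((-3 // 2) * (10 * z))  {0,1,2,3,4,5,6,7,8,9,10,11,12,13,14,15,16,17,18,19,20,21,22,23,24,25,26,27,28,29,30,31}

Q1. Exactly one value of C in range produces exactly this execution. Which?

Answer: C = 17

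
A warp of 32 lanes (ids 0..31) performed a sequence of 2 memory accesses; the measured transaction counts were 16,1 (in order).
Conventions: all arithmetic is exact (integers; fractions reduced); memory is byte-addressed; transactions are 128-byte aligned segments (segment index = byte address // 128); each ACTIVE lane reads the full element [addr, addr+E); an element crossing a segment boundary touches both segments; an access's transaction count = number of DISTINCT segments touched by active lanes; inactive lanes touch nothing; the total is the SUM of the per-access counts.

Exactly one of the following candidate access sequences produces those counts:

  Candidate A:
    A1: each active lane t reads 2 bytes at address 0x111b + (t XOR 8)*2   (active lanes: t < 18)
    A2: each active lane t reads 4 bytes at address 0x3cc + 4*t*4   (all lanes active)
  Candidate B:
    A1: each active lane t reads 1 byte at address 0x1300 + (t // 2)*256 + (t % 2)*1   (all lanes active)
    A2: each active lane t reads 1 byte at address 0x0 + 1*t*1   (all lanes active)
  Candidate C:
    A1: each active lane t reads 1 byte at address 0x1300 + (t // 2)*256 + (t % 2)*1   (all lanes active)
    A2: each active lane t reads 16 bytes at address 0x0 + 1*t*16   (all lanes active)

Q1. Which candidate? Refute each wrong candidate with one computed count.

A: A1 gives 1 transaction, not 16
C: A2 gives 4 transactions, not 1
B: all counts match (16,1)

Answer: B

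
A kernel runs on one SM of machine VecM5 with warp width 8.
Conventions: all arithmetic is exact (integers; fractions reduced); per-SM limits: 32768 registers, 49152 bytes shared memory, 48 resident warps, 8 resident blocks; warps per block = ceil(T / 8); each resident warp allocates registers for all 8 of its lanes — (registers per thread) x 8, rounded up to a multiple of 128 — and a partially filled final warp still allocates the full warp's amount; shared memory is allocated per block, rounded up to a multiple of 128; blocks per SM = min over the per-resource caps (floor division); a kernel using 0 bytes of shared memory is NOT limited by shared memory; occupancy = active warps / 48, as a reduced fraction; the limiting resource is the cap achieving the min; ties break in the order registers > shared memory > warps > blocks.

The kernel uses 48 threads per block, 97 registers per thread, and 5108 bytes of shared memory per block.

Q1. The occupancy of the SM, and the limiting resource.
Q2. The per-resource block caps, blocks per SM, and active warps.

Answer: occupancy 3/4, limited by registers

registers: 6 blocks
shared memory: 9 blocks
warps: 8 blocks
blocks: 8 blocks

Answer: 6 blocks, 36 active warps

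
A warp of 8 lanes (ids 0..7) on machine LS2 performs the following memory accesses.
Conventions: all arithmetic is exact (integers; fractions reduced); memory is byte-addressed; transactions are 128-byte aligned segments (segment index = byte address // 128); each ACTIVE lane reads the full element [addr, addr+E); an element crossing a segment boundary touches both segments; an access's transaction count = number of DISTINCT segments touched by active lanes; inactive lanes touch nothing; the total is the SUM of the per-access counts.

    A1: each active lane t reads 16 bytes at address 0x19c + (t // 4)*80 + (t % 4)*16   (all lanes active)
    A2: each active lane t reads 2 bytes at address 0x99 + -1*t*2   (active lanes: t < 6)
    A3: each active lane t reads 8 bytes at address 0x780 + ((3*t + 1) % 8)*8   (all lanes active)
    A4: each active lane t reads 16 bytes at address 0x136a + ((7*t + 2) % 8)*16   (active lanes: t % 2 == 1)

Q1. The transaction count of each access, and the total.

A1: 2 transactions
A2: 1 transaction
A3: 1 transaction
A4: 2 transactions

Answer: 2,1,1,2; total 6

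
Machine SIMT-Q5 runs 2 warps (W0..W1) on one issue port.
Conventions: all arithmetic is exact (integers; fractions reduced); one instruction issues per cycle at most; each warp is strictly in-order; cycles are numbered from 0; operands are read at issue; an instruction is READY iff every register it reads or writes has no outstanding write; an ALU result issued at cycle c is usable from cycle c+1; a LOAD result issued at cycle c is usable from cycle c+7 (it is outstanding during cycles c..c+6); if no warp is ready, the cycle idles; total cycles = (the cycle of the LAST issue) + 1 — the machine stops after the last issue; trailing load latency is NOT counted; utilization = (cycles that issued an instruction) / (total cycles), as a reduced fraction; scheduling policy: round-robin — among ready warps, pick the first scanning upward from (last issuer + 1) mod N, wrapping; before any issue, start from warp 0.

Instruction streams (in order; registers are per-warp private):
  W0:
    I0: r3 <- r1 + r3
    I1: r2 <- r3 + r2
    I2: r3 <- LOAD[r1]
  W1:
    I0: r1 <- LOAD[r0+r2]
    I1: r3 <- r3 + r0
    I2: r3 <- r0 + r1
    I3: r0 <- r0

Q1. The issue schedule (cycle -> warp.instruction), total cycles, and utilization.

cycle 0: W0.I0
cycle 1: W1.I0
cycle 2: W0.I1
cycle 3: W1.I1
cycle 4: W0.I2
cycle 5: idle
cycle 6: idle
cycle 7: idle
cycle 8: W1.I2
cycle 9: W1.I3

Answer: 10 cycles, utilization 7/10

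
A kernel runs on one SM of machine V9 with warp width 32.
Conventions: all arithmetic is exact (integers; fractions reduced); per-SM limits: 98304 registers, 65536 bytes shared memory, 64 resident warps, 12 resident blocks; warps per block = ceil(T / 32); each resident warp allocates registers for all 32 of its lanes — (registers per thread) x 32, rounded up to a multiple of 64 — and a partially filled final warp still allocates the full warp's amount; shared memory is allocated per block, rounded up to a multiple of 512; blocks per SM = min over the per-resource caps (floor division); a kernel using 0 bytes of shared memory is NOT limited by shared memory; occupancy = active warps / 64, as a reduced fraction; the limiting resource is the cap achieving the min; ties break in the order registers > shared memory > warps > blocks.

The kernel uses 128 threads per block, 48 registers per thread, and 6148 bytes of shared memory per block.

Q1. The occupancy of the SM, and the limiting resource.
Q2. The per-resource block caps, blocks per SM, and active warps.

Answer: occupancy 9/16, limited by shared memory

registers: 16 blocks
shared memory: 9 blocks
warps: 16 blocks
blocks: 12 blocks

Answer: 9 blocks, 36 active warps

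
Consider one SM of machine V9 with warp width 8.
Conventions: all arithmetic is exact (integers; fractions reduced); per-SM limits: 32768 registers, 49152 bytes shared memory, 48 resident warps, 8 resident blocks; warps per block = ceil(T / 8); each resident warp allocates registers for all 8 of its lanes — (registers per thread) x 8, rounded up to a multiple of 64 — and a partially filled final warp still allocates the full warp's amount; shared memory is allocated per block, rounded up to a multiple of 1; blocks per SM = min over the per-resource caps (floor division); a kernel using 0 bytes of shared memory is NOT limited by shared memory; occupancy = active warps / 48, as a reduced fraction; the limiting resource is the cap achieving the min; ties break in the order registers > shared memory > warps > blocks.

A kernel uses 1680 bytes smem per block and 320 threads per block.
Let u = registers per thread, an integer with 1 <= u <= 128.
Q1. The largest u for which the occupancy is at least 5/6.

Answer: u = 96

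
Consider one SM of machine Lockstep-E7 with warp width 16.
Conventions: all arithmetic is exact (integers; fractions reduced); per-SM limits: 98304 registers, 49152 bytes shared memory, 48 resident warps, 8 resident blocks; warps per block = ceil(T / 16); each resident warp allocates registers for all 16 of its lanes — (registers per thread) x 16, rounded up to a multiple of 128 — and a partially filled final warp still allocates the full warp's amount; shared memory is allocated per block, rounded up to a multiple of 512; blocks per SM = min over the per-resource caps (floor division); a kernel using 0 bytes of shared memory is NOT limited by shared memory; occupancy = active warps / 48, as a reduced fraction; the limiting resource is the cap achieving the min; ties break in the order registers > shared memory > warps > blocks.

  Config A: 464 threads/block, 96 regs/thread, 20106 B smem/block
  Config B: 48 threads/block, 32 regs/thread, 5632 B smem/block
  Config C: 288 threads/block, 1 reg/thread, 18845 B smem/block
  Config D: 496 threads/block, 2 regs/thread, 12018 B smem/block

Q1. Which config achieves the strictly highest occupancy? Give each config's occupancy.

occupancies: A 29/48, B 1/2, C 3/4, D 31/48

Answer: C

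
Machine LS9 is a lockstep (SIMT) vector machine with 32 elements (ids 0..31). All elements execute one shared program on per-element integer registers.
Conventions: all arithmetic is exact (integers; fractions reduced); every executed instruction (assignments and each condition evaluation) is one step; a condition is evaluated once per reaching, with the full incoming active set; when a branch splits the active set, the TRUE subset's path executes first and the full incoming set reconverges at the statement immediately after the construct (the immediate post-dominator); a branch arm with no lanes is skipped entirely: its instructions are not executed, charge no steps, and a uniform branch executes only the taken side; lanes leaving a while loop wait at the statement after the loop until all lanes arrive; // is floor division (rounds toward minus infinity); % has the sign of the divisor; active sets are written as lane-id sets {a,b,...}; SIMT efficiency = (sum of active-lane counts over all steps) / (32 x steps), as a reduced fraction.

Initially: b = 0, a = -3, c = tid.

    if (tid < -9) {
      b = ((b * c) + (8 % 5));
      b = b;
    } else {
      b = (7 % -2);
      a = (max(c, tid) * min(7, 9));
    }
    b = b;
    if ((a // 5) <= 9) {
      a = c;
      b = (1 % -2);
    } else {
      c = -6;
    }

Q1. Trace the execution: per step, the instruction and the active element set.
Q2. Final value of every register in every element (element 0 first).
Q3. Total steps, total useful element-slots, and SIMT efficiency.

step 0: eval (tid < -9)              {0,1,2,3,4,5,6,7,8,9,10,11,12,13,14,15,16,17,18,19,20,21,22,23,24,25,26,27,28,29,30,31}
step 1: b <- (7 % -2)                {0,1,2,3,4,5,6,7,8,9,10,11,12,13,14,15,16,17,18,19,20,21,22,23,24,25,26,27,28,29,30,31}
step 2: a <- (max(c, tid) * min(7, 9)) {0,1,2,3,4,5,6,7,8,9,10,11,12,13,14,15,16,17,18,19,20,21,22,23,24,25,26,27,28,29,30,31}
step 3: b <- b                       {0,1,2,3,4,5,6,7,8,9,10,11,12,13,14,15,16,17,18,19,20,21,22,23,24,25,26,27,28,29,30,31}
step 4: eval ((a // 5) <= 9)         {0,1,2,3,4,5,6,7,8,9,10,11,12,13,14,15,16,17,18,19,20,21,22,23,24,25,26,27,28,29,30,31}
step 5: a <- c                       {0,1,2,3,4,5,6,7}
step 6: b <- (1 % -2)                {0,1,2,3,4,5,6,7}
step 7: c <- -6                      {8,9,10,11,12,13,14,15,16,17,18,19,20,21,22,23,24,25,26,27,28,29,30,31}

Answer: 8 steps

b: -1,-1,-1,-1,-1,-1,-1,-1,-1,-1,-1,-1,-1,-1,-1,-1,-1,-1,-1,-1,-1,-1,-1,-1,-1,-1,-1,-1,-1,-1,-1,-1
a: 0,1,2,3,4,5,6,7,56,63,70,77,84,91,98,105,112,119,126,133,140,147,154,161,168,175,182,189,196,203,210,217
c: 0,1,2,3,4,5,6,7,-6,-6,-6,-6,-6,-6,-6,-6,-6,-6,-6,-6,-6,-6,-6,-6,-6,-6,-6,-6,-6,-6,-6,-6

steps = 8; useful = 200; efficiency = 200/256 = 25/32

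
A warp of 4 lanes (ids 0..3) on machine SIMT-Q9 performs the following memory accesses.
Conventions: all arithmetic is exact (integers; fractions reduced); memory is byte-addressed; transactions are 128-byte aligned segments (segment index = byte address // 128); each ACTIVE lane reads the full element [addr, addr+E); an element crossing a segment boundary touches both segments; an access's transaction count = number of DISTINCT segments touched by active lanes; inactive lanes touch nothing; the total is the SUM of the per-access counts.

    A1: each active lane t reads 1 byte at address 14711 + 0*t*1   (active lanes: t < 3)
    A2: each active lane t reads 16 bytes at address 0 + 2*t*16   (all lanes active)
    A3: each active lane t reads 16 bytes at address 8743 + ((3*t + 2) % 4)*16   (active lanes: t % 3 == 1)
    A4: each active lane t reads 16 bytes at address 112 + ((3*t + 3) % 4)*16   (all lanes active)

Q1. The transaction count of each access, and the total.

A1: 1 transaction
A2: 1 transaction
A3: 1 transaction
A4: 2 transactions

Answer: 1,1,1,2; total 5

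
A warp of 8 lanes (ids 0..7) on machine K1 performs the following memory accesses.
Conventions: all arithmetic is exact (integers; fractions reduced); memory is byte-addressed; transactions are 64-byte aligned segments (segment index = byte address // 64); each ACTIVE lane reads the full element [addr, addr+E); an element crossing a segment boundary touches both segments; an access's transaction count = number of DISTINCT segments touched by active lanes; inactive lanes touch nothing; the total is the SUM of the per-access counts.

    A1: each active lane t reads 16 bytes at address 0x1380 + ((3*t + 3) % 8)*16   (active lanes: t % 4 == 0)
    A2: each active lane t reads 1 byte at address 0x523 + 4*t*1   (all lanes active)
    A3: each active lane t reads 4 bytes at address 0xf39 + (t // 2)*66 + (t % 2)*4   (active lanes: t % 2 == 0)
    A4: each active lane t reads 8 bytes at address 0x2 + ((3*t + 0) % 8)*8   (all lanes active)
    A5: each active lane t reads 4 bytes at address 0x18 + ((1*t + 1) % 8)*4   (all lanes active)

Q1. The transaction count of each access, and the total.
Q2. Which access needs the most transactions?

A1: 2 transactions
A2: 1 transaction
A3: 5 transactions
A4: 2 transactions
A5: 1 transaction

Answer: 2,1,5,2,1; total 11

Answer: A3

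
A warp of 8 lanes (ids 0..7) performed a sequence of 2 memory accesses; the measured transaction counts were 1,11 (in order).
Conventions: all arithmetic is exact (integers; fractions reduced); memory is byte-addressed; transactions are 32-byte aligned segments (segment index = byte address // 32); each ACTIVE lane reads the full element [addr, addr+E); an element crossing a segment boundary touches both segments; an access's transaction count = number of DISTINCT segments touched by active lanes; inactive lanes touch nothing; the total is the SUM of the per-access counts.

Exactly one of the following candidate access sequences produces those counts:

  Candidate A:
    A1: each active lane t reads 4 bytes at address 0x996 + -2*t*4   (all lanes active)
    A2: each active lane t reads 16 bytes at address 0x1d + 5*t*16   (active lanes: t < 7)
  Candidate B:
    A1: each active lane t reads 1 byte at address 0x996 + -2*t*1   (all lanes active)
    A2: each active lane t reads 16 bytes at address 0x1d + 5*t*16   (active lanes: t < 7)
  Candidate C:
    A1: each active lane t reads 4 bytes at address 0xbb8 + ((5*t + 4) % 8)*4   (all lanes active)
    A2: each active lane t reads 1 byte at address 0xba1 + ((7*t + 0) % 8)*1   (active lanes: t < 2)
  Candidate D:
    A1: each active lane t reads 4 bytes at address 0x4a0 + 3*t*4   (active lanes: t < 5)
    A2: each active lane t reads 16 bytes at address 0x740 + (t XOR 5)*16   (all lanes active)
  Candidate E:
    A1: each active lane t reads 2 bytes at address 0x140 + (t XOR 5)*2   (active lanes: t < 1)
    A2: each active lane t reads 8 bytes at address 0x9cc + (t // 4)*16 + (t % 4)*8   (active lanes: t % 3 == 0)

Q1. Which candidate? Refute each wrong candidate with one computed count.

A: A1 gives 3 transactions, not 1
C: A1 gives 2 transactions, not 1
D: A1 gives 2 transactions, not 1
E: A2 gives 2 transactions, not 11
B: all counts match (1,11)

Answer: B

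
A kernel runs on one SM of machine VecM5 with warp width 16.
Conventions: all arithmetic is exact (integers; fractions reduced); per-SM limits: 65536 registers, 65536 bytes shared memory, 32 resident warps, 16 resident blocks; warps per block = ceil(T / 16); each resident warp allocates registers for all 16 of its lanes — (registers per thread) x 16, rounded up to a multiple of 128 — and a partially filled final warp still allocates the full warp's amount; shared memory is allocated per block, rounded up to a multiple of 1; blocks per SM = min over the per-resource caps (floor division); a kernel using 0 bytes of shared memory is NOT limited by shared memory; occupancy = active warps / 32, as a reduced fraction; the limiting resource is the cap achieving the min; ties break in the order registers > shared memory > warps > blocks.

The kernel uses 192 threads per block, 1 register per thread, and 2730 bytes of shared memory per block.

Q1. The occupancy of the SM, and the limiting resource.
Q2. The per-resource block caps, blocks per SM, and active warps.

Answer: occupancy 3/4, limited by warps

registers: 42 blocks
shared memory: 24 blocks
warps: 2 blocks
blocks: 16 blocks

Answer: 2 blocks, 24 active warps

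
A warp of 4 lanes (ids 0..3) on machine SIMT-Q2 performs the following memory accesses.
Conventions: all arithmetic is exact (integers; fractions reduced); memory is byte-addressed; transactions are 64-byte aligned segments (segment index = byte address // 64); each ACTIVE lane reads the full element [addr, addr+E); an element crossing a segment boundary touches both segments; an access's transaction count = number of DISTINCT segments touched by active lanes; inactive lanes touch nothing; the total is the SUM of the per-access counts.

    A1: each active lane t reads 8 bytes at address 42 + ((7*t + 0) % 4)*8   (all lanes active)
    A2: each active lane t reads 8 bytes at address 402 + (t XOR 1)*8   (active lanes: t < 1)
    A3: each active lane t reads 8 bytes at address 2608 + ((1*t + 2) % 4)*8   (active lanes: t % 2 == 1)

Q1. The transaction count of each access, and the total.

A1: 2 transactions
A2: 1 transaction
A3: 2 transactions

Answer: 2,1,2; total 5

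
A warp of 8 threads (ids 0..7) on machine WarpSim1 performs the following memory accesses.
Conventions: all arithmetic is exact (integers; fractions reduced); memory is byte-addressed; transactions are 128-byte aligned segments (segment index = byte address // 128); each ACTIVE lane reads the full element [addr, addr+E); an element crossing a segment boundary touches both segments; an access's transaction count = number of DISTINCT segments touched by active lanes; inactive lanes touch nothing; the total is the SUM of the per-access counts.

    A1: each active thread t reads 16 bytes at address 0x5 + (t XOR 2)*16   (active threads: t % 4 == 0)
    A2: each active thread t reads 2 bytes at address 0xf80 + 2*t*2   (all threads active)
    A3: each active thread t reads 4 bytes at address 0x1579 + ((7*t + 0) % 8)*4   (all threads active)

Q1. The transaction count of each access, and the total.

A1: 1 transaction
A2: 1 transaction
A3: 2 transactions

Answer: 1,1,2; total 4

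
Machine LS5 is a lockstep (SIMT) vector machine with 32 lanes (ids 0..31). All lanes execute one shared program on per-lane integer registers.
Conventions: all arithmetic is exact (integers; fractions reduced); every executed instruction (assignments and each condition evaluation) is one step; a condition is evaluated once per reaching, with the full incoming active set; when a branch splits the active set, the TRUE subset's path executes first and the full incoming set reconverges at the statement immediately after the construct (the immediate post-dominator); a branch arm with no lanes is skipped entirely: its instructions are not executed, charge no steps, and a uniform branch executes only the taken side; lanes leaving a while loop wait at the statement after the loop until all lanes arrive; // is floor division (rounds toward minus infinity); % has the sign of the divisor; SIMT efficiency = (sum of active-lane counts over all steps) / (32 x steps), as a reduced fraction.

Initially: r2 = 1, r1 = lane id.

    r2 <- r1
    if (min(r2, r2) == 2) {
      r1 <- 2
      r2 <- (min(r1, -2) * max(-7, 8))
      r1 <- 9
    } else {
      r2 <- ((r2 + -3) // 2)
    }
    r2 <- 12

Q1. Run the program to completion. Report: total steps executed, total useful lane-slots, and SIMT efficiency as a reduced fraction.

Answer: 7 steps, 130 useful, 65/112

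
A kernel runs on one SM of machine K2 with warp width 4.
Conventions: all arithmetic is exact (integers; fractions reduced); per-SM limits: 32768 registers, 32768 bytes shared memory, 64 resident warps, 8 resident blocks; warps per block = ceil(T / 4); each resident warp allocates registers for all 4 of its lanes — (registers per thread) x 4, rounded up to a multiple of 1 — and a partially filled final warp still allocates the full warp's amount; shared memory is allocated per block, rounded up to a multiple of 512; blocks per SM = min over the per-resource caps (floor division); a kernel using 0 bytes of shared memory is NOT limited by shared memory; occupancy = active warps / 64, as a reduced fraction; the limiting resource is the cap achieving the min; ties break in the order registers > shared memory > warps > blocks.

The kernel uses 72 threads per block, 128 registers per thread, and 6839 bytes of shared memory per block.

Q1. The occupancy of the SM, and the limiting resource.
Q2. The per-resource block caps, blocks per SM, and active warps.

Answer: occupancy 27/32, limited by registers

registers: 3 blocks
shared memory: 4 blocks
warps: 3 blocks
blocks: 8 blocks

Answer: 3 blocks, 54 active warps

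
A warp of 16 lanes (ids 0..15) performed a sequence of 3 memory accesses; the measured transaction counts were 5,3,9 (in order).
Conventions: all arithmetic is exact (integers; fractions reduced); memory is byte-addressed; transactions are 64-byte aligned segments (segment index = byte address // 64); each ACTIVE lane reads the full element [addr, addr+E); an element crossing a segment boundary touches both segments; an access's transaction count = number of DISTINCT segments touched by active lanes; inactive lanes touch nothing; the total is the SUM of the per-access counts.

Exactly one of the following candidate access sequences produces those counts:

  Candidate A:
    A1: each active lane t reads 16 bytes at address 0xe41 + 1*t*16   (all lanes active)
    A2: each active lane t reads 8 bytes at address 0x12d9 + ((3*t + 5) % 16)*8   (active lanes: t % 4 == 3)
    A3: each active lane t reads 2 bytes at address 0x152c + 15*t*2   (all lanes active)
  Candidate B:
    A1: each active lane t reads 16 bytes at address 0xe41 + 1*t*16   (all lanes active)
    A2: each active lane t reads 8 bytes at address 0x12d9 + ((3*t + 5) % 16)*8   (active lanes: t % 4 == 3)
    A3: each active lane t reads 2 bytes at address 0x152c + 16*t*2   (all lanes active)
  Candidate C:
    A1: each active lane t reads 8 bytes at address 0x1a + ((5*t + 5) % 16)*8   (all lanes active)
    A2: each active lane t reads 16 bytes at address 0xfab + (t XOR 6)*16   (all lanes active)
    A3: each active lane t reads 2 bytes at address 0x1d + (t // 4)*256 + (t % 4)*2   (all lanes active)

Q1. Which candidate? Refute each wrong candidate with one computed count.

A: A3 gives 8 transactions, not 9
C: A1 gives 3 transactions, not 5
B: all counts match (5,3,9)

Answer: B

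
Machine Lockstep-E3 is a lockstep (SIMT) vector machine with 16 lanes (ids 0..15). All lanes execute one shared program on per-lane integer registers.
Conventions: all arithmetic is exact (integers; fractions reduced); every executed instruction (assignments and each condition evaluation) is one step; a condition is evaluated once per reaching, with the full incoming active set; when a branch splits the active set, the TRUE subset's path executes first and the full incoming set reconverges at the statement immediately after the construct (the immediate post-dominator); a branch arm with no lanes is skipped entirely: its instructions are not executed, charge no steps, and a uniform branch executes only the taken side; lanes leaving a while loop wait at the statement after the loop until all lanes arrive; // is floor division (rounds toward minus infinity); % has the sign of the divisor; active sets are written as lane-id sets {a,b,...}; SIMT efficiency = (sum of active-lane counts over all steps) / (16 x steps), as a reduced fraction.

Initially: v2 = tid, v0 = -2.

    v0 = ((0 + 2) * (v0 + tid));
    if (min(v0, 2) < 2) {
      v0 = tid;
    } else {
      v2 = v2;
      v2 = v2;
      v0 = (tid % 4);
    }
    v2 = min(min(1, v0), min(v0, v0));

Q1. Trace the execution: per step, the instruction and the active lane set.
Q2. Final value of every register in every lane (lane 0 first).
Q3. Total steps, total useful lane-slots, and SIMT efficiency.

step 0: v0 <- ((0 + 2) * (v0 + tid)) {0,1,2,3,4,5,6,7,8,9,10,11,12,13,14,15}
step 1: eval (min(v0, 2) < 2)        {0,1,2,3,4,5,6,7,8,9,10,11,12,13,14,15}
step 2: v0 <- tid                    {0,1,2}
step 3: v2 <- v2                     {3,4,5,6,7,8,9,10,11,12,13,14,15}
step 4: v2 <- v2                     {3,4,5,6,7,8,9,10,11,12,13,14,15}
step 5: v0 <- (tid % 4)              {3,4,5,6,7,8,9,10,11,12,13,14,15}
step 6: v2 <- min(min(1, v0), min(v0, v0)) {0,1,2,3,4,5,6,7,8,9,10,11,12,13,14,15}

Answer: 7 steps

v2: 0,1,1,1,0,1,1,1,0,1,1,1,0,1,1,1
v0: 0,1,2,3,0,1,2,3,0,1,2,3,0,1,2,3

steps = 7; useful = 90; efficiency = 90/112 = 45/56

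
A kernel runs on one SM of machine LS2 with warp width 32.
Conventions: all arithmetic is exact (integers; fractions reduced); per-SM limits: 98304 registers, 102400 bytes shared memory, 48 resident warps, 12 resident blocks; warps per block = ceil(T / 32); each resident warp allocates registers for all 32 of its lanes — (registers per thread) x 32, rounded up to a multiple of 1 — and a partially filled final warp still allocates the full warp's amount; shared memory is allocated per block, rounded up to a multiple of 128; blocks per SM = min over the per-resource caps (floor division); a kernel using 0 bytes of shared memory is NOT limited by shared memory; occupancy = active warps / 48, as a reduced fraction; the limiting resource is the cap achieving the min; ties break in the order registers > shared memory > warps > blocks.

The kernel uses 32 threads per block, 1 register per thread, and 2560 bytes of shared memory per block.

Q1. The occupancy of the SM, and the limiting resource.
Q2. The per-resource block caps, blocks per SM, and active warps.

Answer: occupancy 1/4, limited by blocks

registers: 3072 blocks
shared memory: 40 blocks
warps: 48 blocks
blocks: 12 blocks

Answer: 12 blocks, 12 active warps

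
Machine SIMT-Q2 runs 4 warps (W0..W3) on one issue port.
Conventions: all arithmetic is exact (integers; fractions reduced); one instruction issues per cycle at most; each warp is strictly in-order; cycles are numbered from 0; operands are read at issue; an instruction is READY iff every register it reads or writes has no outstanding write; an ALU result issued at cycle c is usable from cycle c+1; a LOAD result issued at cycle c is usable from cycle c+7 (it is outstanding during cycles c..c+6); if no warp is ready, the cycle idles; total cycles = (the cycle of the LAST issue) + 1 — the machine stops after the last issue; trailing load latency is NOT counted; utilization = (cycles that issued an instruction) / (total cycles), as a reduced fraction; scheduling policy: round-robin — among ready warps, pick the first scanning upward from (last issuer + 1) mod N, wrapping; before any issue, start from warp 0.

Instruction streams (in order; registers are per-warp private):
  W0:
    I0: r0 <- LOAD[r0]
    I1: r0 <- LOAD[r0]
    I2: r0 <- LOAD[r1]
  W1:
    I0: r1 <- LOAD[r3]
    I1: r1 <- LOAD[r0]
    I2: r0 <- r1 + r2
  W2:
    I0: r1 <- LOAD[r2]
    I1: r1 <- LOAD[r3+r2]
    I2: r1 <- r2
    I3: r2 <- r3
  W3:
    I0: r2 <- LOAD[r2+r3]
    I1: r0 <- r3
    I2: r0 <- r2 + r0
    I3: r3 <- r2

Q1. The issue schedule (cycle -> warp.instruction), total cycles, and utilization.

cycle 0: W0.I0
cycle 1: W1.I0
cycle 2: W2.I0
cycle 3: W3.I0
cycle 4: W3.I1
cycle 5: idle
cycle 6: idle
cycle 7: W0.I1
cycle 8: W1.I1
cycle 9: W2.I1
cycle 10: W3.I2
cycle 11: W3.I3
cycle 12: idle
cycle 13: idle
cycle 14: W0.I2
cycle 15: W1.I2
cycle 16: W2.I2
cycle 17: W2.I3

Answer: 18 cycles, utilization 7/9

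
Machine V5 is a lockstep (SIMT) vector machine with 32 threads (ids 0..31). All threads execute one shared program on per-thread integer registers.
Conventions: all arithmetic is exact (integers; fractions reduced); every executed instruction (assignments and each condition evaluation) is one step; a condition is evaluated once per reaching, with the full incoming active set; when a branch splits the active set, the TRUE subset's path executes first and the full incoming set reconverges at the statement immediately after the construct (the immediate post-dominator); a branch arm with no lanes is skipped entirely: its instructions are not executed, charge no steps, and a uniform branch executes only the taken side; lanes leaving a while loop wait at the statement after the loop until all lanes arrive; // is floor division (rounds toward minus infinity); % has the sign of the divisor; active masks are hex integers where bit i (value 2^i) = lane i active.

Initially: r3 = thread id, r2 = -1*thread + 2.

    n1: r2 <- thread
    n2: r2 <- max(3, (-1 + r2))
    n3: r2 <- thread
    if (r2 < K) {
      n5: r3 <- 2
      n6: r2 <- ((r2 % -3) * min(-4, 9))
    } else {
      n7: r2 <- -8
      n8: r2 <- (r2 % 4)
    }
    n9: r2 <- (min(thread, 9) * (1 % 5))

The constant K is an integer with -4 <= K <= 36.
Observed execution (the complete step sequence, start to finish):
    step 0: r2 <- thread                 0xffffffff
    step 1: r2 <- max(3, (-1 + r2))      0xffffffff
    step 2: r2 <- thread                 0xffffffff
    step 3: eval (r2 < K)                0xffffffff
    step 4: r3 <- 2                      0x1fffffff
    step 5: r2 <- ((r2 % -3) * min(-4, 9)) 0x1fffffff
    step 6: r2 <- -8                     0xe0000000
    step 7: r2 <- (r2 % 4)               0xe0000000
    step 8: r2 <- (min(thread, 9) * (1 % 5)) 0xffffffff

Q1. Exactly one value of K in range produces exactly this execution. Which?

Answer: K = 29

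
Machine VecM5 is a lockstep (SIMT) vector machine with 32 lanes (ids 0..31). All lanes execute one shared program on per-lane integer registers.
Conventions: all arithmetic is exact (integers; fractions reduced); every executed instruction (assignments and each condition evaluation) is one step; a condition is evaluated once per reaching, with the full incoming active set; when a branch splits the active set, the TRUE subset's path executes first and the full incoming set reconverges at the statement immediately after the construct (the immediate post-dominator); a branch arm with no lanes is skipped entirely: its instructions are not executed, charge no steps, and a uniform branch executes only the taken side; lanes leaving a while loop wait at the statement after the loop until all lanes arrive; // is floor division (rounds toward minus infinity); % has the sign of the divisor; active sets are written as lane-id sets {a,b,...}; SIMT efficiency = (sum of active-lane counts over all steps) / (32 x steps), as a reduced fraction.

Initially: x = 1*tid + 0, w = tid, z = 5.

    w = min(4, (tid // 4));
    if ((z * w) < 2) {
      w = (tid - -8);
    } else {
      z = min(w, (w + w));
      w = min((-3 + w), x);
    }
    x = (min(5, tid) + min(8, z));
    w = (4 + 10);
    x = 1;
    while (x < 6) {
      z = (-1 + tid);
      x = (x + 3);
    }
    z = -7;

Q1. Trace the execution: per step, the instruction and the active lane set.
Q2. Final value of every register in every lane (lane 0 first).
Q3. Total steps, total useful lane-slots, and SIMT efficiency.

step 0: w <- min(4, (tid // 4))      {0,1,2,3,4,5,6,7,8,9,10,11,12,13,14,15,16,17,18,19,20,21,22,23,24,25,26,27,28,29,30,31}
step 1: eval ((z * w) < 2)           {0,1,2,3,4,5,6,7,8,9,10,11,12,13,14,15,16,17,18,19,20,21,22,23,24,25,26,27,28,29,30,31}
step 2: w <- (tid - -8)              {0,1,2,3}
step 3: z <- min(w, (w + w))         {4,5,6,7,8,9,10,11,12,13,14,15,16,17,18,19,20,21,22,23,24,25,26,27,28,29,30,31}
step 4: w <- min((-3 + w), x)        {4,5,6,7,8,9,10,11,12,13,14,15,16,17,18,19,20,21,22,23,24,25,26,27,28,29,30,31}
step 5: x <- (min(5, tid) + min(8, z)) {0,1,2,3,4,5,6,7,8,9,10,11,12,13,14,15,16,17,18,19,20,21,22,23,24,25,26,27,28,29,30,31}
step 6: w <- (4 + 10)                {0,1,2,3,4,5,6,7,8,9,10,11,12,13,14,15,16,17,18,19,20,21,22,23,24,25,26,27,28,29,30,31}
step 7: x <- 1                       {0,1,2,3,4,5,6,7,8,9,10,11,12,13,14,15,16,17,18,19,20,21,22,23,24,25,26,27,28,29,30,31}
step 8: eval (x < 6)                 {0,1,2,3,4,5,6,7,8,9,10,11,12,13,14,15,16,17,18,19,20,21,22,23,24,25,26,27,28,29,30,31}
step 9: z <- (-1 + tid)              {0,1,2,3,4,5,6,7,8,9,10,11,12,13,14,15,16,17,18,19,20,21,22,23,24,25,26,27,28,29,30,31}
step 10: x <- (x + 3)                 {0,1,2,3,4,5,6,7,8,9,10,11,12,13,14,15,16,17,18,19,20,21,22,23,24,25,26,27,28,29,30,31}
step 11: eval (x < 6)                 {0,1,2,3,4,5,6,7,8,9,10,11,12,13,14,15,16,17,18,19,20,21,22,23,24,25,26,27,28,29,30,31}
step 12: z <- (-1 + tid)              {0,1,2,3,4,5,6,7,8,9,10,11,12,13,14,15,16,17,18,19,20,21,22,23,24,25,26,27,28,29,30,31}
step 13: x <- (x + 3)                 {0,1,2,3,4,5,6,7,8,9,10,11,12,13,14,15,16,17,18,19,20,21,22,23,24,25,26,27,28,29,30,31}
step 14: eval (x < 6)                 {0,1,2,3,4,5,6,7,8,9,10,11,12,13,14,15,16,17,18,19,20,21,22,23,24,25,26,27,28,29,30,31}
step 15: z <- -7                      {0,1,2,3,4,5,6,7,8,9,10,11,12,13,14,15,16,17,18,19,20,21,22,23,24,25,26,27,28,29,30,31}

Answer: 16 steps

x: 7,7,7,7,7,7,7,7,7,7,7,7,7,7,7,7,7,7,7,7,7,7,7,7,7,7,7,7,7,7,7,7
w: 14,14,14,14,14,14,14,14,14,14,14,14,14,14,14,14,14,14,14,14,14,14,14,14,14,14,14,14,14,14,14,14
z: -7,-7,-7,-7,-7,-7,-7,-7,-7,-7,-7,-7,-7,-7,-7,-7,-7,-7,-7,-7,-7,-7,-7,-7,-7,-7,-7,-7,-7,-7,-7,-7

steps = 16; useful = 476; efficiency = 476/512 = 119/128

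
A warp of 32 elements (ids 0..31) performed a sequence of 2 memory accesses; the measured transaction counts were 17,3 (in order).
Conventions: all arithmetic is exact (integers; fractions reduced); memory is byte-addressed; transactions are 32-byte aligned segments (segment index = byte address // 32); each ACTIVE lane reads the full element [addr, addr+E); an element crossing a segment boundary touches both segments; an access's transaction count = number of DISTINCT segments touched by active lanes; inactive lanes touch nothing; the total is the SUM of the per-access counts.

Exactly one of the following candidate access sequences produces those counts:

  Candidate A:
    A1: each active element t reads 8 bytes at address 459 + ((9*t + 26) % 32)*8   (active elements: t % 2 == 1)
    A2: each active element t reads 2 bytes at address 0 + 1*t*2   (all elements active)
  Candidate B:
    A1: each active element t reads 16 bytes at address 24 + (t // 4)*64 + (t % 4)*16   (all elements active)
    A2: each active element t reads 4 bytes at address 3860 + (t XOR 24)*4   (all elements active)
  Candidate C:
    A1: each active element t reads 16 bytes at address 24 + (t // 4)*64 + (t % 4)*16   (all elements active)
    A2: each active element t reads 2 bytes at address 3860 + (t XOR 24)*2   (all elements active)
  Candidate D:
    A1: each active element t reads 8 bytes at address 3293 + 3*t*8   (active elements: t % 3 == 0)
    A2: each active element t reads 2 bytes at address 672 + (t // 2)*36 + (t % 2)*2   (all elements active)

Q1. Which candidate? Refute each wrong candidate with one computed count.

A: A1 gives 9 transactions, not 17
B: A2 gives 5 transactions, not 3
D: A1 gives 14 transactions, not 17
C: all counts match (17,3)

Answer: C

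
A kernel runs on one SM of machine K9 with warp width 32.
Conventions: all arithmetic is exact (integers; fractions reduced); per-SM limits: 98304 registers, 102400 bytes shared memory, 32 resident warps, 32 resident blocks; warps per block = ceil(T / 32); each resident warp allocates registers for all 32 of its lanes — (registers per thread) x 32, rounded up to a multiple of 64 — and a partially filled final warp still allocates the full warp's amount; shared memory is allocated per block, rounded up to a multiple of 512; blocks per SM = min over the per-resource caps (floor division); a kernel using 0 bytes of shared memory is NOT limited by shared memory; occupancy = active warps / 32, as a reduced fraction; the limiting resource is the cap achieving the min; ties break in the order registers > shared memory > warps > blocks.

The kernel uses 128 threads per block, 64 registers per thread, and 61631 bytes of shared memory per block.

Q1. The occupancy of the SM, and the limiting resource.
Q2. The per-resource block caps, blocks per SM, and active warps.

Answer: occupancy 1/8, limited by shared memory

registers: 12 blocks
shared memory: 1 block
warps: 8 blocks
blocks: 32 blocks

Answer: 1 block, 4 active warps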